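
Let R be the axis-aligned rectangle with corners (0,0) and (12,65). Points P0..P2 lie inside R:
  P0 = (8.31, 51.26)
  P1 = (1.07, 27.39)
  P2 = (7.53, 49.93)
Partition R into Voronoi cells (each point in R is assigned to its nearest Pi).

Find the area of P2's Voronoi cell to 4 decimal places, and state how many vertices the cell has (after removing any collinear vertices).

Area of P2's cell: 162.5789 (4 vertices)

1. box [0,12]×[0,65]: [(0, 0) (12, 0) (12, 65) (0, 65)]
2. ⊥bis P2·P0 via (7.92,50.595): [(0, 55.2398) (0, 0) (12, 0) (12, 48.2022)]  |A|=620.6522
3. ⊥bis P2·P1 via (4.3,38.66): [(0, 55.2398) (0, 39.8924) (12, 36.4532) (12, 48.2022)]  |A|=162.5789
4. canonical 4-gon: [(0, 55.2398) (0, 39.8924) (12, 36.4532) (12, 48.2022)]
5. shoelace: 162.5789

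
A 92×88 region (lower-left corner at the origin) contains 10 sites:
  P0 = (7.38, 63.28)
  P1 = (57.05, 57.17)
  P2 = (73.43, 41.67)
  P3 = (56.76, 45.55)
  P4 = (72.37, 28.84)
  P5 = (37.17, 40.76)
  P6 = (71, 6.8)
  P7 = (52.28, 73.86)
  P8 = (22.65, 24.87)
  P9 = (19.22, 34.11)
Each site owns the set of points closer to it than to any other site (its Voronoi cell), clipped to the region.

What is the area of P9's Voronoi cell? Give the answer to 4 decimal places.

1. box [0,92]×[0,88]: [(0, 0) (92, 0) (92, 88) (0, 88)]
2. ⊥bis P9·P0 via (13.3,48.695): [(0, 43.2966) (0, 0) (92, 0) (92, 80.6391)]  |A|=5701.0389
3. ⊥bis P9·P1 via (38.135,45.64): [(31.7162, 56.1701) (0, 43.2966) (0, 0) (65.9557, 0)]  |A|=2538.9704
4. ⊥bis P9·P2 via (46.325,37.89): [(47.3531, 30.5176) (31.7162, 56.1701) (0, 43.2966) (0, 0) (51.6091, 0)]  |A|=2320.0571
5. ⊥bis P9·P3 via (37.99,39.83): [(34.3044, 51.924) (31.7162, 56.1701) (0, 43.2966) (0, 0) (50.1279, 0)]  |A|=2128.0468
6. ⊥bis P9·P4 via (45.795,31.475): [(44.504, 18.4546) (34.3044, 51.924) (31.7162, 56.1701) (0, 43.2966) (0, 0) (42.6741, 0)]  |A|=2059.2692
7. ⊥bis P9·P5 via (28.195,37.435): [(22.6217, 52.4787) (0, 43.2966) (0, 0) (42.0637, 0)]  |A|=1593.4442
8. ⊥bis P9·P6 via (45.11,20.455): [(38.8693, 8.6225) (22.6217, 52.4787) (0, 43.2966) (0, 0) (34.3215, 0)]  |A|=1560.0659
9. ⊥bis P9·P7 via (35.75,53.985): [(38.8693, 8.6225) (22.6217, 52.4787) (0, 43.2966) (0, 0) (34.3215, 0)]  |A|=1560.0659
10. ⊥bis P9·P8 via (20.935,29.49): [(29.9048, 32.8197) (22.6217, 52.4787) (0, 43.2966) (0, 21.7187)]  |A|=578.4385
11. canonical 4-gon: [(29.9048, 32.8197) (22.6217, 52.4787) (0, 43.2966) (0, 21.7187)]
12. shoelace: 578.4385

Area of P9's cell: 578.4385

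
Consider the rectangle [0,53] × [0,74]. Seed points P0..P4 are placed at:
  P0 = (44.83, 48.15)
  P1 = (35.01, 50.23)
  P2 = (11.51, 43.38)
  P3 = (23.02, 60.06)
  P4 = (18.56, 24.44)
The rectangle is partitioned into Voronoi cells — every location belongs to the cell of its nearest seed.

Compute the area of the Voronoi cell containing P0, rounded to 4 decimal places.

Area of P0's cell: 683.5166

1. box [0,53]×[0,74]: [(0, 0) (53, 0) (53, 74) (0, 74)]
2. ⊥bis P0·P1 via (39.92,49.19): [(29.5009, 0) (53, 0) (53, 74) (45.1751, 74)]  |A|=1158.9877
3. ⊥bis P0·P2 via (28.17,45.765): [(32.6161, 14.7073) (34.7216, 0) (53, 0) (53, 74) (45.1751, 74)]  |A|=1120.5968
4. ⊥bis P0·P3 via (33.925,54.105): [(32.6161, 14.7073) (34.7216, 0) (53, 0) (53, 74) (45.1751, 74)]  |A|=1120.5968
5. ⊥bis P0·P4 via (31.695,36.295): [(36.1445, 31.3651) (53, 12.6897) (53, 74) (45.1751, 74)]  |A|=683.5166
6. canonical 4-gon: [(36.1445, 31.3651) (53, 12.6897) (53, 74) (45.1751, 74)]
7. shoelace: 683.5166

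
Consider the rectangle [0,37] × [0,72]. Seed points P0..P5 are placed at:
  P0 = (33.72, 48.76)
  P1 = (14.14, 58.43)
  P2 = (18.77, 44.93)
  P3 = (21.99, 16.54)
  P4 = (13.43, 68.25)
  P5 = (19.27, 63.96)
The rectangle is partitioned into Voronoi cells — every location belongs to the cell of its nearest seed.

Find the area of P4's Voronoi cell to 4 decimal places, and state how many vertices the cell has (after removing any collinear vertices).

Area of P4's cell: 158.4055 (4 vertices)

1. box [0,37]×[0,72]: [(0, 0) (37, 0) (37, 72) (0, 72)]
2. ⊥bis P4·P0 via (23.575,58.505): [(0, 33.9623) (36.5379, 72) (0, 72)]  |A|=694.9087
3. ⊥bis P4·P1 via (13.785,63.34): [(0, 62.3433) (29.2967, 64.4615) (36.5379, 72) (0, 72)]  |A|=279.1744
4. ⊥bis P4·P2 via (16.1,56.59): [(0, 62.3433) (29.2967, 64.4615) (36.5379, 72) (0, 72)]  |A|=279.1744
5. ⊥bis P4·P3 via (17.71,42.395): [(0, 62.3433) (29.2967, 64.4615) (36.5379, 72) (0, 72)]  |A|=279.1744
6. ⊥bis P4·P5 via (16.35,66.105): [(0, 62.3433) (14.3488, 63.3808) (20.6804, 72) (0, 72)]  |A|=158.4055
7. canonical 4-gon: [(0, 62.3433) (14.3488, 63.3808) (20.6804, 72) (0, 72)]
8. shoelace: 158.4055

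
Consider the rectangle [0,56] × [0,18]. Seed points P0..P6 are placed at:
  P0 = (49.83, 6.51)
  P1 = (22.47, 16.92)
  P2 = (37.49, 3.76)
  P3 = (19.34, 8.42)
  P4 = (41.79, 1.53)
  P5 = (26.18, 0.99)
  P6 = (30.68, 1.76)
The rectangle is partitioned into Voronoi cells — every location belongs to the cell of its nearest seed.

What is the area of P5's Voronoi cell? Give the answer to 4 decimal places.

Area of P5's cell: 48.2575

1. box [0,56]×[0,18]: [(0, 0) (56, 0) (56, 18) (0, 18)]
2. ⊥bis P5·P0 via (38.005,3.75): [(0, 0) (38.8803, 0) (34.679, 18) (0, 18)]  |A|=662.0333
3. ⊥bis P5·P1 via (24.325,8.955): [(0, 3.2899) (0, 0) (38.8803, 0) (36.1475, 11.7084)]  |A|=287.0725
4. ⊥bis P5·P2 via (31.835,2.375): [(29.9052, 10.2546) (0, 3.2899) (0, 0) (32.4167, 0)]  |A|=215.4016
5. ⊥bis P5·P3 via (22.76,4.705): [(29.9052, 10.2546) (28.41, 9.9064) (17.6492, 0) (32.4167, 0)]  |A|=81.2495
6. ⊥bis P5·P4 via (33.985,1.26): [(29.9052, 10.2546) (28.41, 9.9064) (17.6492, 0) (32.4167, 0)]  |A|=81.2495
7. ⊥bis P5·P6 via (28.43,1.375): [(27.1661, 8.7612) (17.6492, 0) (28.6653, 0)]  |A|=48.2575
8. canonical 3-gon: [(27.1661, 8.7612) (17.6492, 0) (28.6653, 0)]
9. shoelace: 48.2575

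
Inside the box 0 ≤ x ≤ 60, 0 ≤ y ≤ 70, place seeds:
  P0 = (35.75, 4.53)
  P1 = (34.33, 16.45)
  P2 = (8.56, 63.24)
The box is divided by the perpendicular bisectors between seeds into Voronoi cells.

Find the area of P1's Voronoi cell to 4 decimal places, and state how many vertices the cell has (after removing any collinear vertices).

1. box [0,60]×[0,70]: [(0, 0) (60, 0) (60, 70) (0, 70)]
2. ⊥bis P1·P0 via (35.04,10.49): [(0, 6.3158) (60, 13.4634) (60, 70) (0, 70)]  |A|=3606.6242
3. ⊥bis P1·P2 via (21.445,39.845): [(0, 28.034) (0, 6.3158) (60, 13.4634) (60, 61.0795)]  |A|=2080.0286
4. canonical 4-gon: [(0, 28.034) (0, 6.3158) (60, 13.4634) (60, 61.0795)]
5. shoelace: 2080.0286

Area of P1's cell: 2080.0286 (4 vertices)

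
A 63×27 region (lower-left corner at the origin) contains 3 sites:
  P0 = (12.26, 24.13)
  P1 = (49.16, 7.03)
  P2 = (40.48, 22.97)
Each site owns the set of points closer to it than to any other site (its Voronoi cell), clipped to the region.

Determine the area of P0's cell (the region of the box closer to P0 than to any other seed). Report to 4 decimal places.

Area of P0's cell: 696.5079

1. box [0,63]×[0,27]: [(0, 0) (63, 0) (63, 27) (0, 27)]
2. ⊥bis P0·P1 via (30.71,15.58): [(0, 0) (23.49, 0) (36.0022, 27) (0, 27)]  |A|=803.1446
3. ⊥bis P0·P2 via (26.37,23.55): [(0, 0) (23.49, 0) (25.5881, 4.5274) (26.5118, 27) (0, 27)]  |A|=696.5079
4. canonical 5-gon: [(0, 0) (23.49, 0) (25.5881, 4.5274) (26.5118, 27) (0, 27)]
5. shoelace: 696.5079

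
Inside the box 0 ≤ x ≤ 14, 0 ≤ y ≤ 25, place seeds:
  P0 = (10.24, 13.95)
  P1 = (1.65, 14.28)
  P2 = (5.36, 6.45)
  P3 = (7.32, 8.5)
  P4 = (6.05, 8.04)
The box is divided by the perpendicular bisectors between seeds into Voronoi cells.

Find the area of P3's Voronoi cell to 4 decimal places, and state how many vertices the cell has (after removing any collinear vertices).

1. box [0,14]×[0,25]: [(0, 0) (14, 0) (14, 25) (0, 25)]
2. ⊥bis P3·P0 via (8.78,11.225): [(0, 15.9291) (0, 0) (14, 0) (14, 8.4282)]  |A|=170.5016
3. ⊥bis P3·P1 via (4.485,11.39): [(5.8934, 12.7716) (0, 6.9904) (0, 0) (14, 0) (14, 8.4282)]  |A|=144.1617
4. ⊥bis P3·P2 via (6.34,7.475): [(5.8934, 12.7716) (3.3795, 10.3055) (14, 0.1513) (14, 8.4282)]  |A|=59.4077
5. ⊥bis P3·P4 via (6.685,8.27): [(5.8934, 12.7716) (5.2744, 12.1644) (7.3083, 6.5492) (14, 0.1513) (14, 8.4282)]  |A|=52.1972
6. canonical 5-gon: [(5.8934, 12.7716) (5.2744, 12.1644) (7.3083, 6.5492) (14, 0.1513) (14, 8.4282)]
7. shoelace: 52.1972

Area of P3's cell: 52.1972 (5 vertices)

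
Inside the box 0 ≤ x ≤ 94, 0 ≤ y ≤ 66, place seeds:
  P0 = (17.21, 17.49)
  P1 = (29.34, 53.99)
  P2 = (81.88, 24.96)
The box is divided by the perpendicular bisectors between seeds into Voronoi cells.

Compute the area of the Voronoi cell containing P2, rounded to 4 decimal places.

1. box [0,94]×[0,66]: [(0, 0) (94, 0) (94, 66) (0, 66)]
2. ⊥bis P2·P0 via (49.545,21.225): [(51.9967, 0) (94, 0) (94, 66) (44.3731, 66)]  |A|=3023.7982
3. ⊥bis P2·P1 via (55.61,39.475): [(48.8501, 27.2406) (51.9967, 0) (94, 0) (94, 66) (70.2659, 66)]  |A|=2522.0035
4. canonical 5-gon: [(48.8501, 27.2406) (51.9967, 0) (94, 0) (94, 66) (70.2659, 66)]
5. shoelace: 2522.0035

Area of P2's cell: 2522.0035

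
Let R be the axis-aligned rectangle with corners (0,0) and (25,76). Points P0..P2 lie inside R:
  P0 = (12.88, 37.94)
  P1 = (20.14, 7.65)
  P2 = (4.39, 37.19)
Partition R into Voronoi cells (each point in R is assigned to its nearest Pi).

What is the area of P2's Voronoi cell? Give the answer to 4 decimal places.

1. box [0,25]×[0,76]: [(0, 0) (25, 0) (25, 76) (0, 76)]
2. ⊥bis P2·P0 via (8.635,37.565): [(0, 0) (11.9535, 0) (5.2397, 76) (0, 76)]  |A|=653.3395
3. ⊥bis P2·P1 via (12.265,22.42): [(0, 15.8806) (10.076, 21.2529) (5.2397, 76) (0, 76)]  |A|=446.3103
4. canonical 4-gon: [(0, 15.8806) (10.076, 21.2529) (5.2397, 76) (0, 76)]
5. shoelace: 446.3103

Area of P2's cell: 446.3103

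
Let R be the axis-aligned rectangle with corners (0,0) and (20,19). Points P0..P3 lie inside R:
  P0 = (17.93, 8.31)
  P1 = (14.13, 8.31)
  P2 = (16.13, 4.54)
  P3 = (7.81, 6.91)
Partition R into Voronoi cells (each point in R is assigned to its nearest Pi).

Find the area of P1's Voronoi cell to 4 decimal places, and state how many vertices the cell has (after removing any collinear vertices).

Area of P1's cell: 81.2338 (4 vertices)

1. box [0,20]×[0,19]: [(0, 0) (20, 0) (20, 19) (0, 19)]
2. ⊥bis P1·P0 via (16.03,8.31): [(0, 0) (16.03, 0) (16.03, 19) (0, 19)]  |A|=304.57
3. ⊥bis P1·P2 via (15.13,6.425): [(0, 0) (3.0189, 0) (16.03, 6.9025) (16.03, 19) (0, 19)]  |A|=259.6657
4. ⊥bis P1·P3 via (10.97,7.61): [(11.6424, 4.5748) (16.03, 6.9025) (16.03, 19) (8.4469, 19)]  |A|=81.2338
5. canonical 4-gon: [(11.6424, 4.5748) (16.03, 6.9025) (16.03, 19) (8.4469, 19)]
6. shoelace: 81.2338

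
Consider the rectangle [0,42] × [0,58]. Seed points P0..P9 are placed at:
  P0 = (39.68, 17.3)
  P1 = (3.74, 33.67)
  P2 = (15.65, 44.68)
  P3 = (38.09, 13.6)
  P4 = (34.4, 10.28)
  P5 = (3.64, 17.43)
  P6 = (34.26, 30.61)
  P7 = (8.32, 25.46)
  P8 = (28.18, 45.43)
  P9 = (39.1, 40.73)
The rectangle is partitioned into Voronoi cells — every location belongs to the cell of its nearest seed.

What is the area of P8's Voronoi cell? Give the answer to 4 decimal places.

Area of P8's cell: 295.9816

1. box [0,42]×[0,58]: [(0, 0) (42, 0) (42, 58) (0, 58)]
2. ⊥bis P8·P0 via (33.93,31.365): [(0, 17.4939) (42, 34.6641) (42, 58) (0, 58)]  |A|=1340.6817
3. ⊥bis P8·P1 via (15.96,39.55): [(22.2049, 26.5716) (42, 34.6641) (42, 58) (7.0823, 58)]  |A|=779.6719
4. ⊥bis P8·P2 via (21.915,45.055): [(23.0018, 26.8974) (42, 34.6641) (42, 58) (21.1402, 58)]  |A|=546.0667
5. ⊥bis P8·P3 via (33.135,29.515): [(23.0018, 26.8974) (42, 34.6641) (42, 58) (21.1402, 58)]  |A|=546.0667
6. ⊥bis P8·P4 via (31.29,27.855): [(23.0018, 26.8974) (42, 34.6641) (42, 58) (21.1402, 58)]  |A|=546.0667
7. ⊥bis P8·P5 via (15.91,31.43): [(23.0018, 26.8974) (42, 34.6641) (42, 58) (21.1402, 58)]  |A|=546.0667
8. ⊥bis P8·P6 via (31.22,38.02): [(22.549, 34.4627) (42, 42.4426) (42, 58) (21.1402, 58)]  |A|=396.7961
9. ⊥bis P8·P7 via (18.25,35.445): [(22.549, 34.4627) (42, 42.4426) (42, 58) (21.1402, 58)]  |A|=396.7961
10. ⊥bis P8·P9 via (33.64,43.08): [(22.549, 34.4627) (31.5141, 38.1407) (40.0616, 58) (21.1402, 58)]  |A|=295.9816
11. canonical 4-gon: [(22.549, 34.4627) (31.5141, 38.1407) (40.0616, 58) (21.1402, 58)]
12. shoelace: 295.9816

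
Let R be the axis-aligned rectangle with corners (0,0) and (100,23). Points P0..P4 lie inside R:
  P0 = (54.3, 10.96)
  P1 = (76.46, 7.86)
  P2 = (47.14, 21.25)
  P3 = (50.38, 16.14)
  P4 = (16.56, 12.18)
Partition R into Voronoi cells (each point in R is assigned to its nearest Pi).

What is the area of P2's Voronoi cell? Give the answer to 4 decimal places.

1. box [0,100]×[0,23]: [(0, 0) (100, 0) (100, 23) (0, 23)]
2. ⊥bis P2·P0 via (50.72,16.105): [(0, 0) (27.5747, 0) (60.6292, 23) (0, 23)]  |A|=1014.3442
3. ⊥bis P2·P1 via (61.8,14.555): [(0, 0) (27.5747, 0) (60.6292, 23) (0, 23)]  |A|=1014.3442
4. ⊥bis P2·P3 via (48.76,18.695): [(0, 0) (19.275, 0) (55.5497, 23) (0, 23)]  |A|=860.4836
5. ⊥bis P2·P4 via (31.85,16.715): [(34.0324, 9.3569) (55.5497, 23) (29.9859, 23)]  |A|=174.3841
6. canonical 3-gon: [(34.0324, 9.3569) (55.5497, 23) (29.9859, 23)]
7. shoelace: 174.3841

Area of P2's cell: 174.3841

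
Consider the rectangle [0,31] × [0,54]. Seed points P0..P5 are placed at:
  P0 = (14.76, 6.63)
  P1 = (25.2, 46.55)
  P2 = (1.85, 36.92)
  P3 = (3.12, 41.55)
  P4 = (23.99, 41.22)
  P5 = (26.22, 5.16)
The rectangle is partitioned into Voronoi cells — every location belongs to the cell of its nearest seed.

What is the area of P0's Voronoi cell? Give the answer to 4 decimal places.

1. box [0,31]×[0,54]: [(0, 0) (31, 0) (31, 54) (0, 54)]
2. ⊥bis P0·P1 via (19.98,26.59): [(0, 31.8152) (0, 0) (31, 0) (31, 23.708)]  |A|=860.6103
3. ⊥bis P0·P2 via (8.305,21.775): [(19.7458, 26.6512) (0, 18.2353) (0, 0) (31, 0) (31, 23.708)]  |A|=726.5367
4. ⊥bis P0·P3 via (8.94,24.09): [(19.7458, 26.6512) (0, 18.2353) (0, 0) (31, 0) (31, 23.708)]  |A|=726.5367
5. ⊥bis P0·P4 via (19.375,23.925): [(15.6694, 24.9138) (0, 18.2353) (0, 0) (31, 0) (31, 20.823)]  |A|=688.6465
6. ⊥bis P0·P5 via (20.49,5.895): [(22.6893, 23.0406) (15.6694, 24.9138) (0, 18.2353) (0, 0) (19.7338, 0)]  |A|=472.3301
7. canonical 5-gon: [(22.6893, 23.0406) (15.6694, 24.9138) (0, 18.2353) (0, 0) (19.7338, 0)]
8. shoelace: 472.3301

Area of P0's cell: 472.3301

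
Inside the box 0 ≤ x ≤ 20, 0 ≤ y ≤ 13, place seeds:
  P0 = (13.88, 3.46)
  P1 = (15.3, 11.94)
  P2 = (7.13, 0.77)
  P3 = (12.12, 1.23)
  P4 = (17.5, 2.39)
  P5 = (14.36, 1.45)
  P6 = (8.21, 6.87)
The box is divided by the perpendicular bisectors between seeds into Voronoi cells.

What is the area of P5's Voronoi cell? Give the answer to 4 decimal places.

1. box [0,20]×[0,13]: [(0, 0) (20, 0) (20, 13) (0, 13)]
2. ⊥bis P5·P0 via (14.12,2.455): [(3.8397, 0) (20, 0) (20, 3.8592)]  |A|=31.1828
3. ⊥bis P5·P1 via (14.83,6.695): [(3.8397, 0) (20, 0) (20, 3.8592)]  |A|=31.1828
4. ⊥bis P5·P2 via (10.745,1.11): [(10.6954, 1.6372) (10.8494, 0) (20, 0) (20, 3.8592)]  |A|=25.4447
5. ⊥bis P5·P3 via (13.24,1.34): [(13.1532, 2.2241) (13.3716, 0) (20, 0) (20, 3.8592)]  |A|=20.5827
6. ⊥bis P5·P4 via (15.93,1.92): [(15.6598, 2.8227) (13.1532, 2.2241) (13.3716, 0) (16.5048, 0)]  |A|=7.2749
7. ⊥bis P5·P6 via (11.285,4.16): [(15.6598, 2.8227) (13.1532, 2.2241) (13.3716, 0) (16.5048, 0)]  |A|=7.2749
8. canonical 4-gon: [(15.6598, 2.8227) (13.1532, 2.2241) (13.3716, 0) (16.5048, 0)]
9. shoelace: 7.2749

Area of P5's cell: 7.2749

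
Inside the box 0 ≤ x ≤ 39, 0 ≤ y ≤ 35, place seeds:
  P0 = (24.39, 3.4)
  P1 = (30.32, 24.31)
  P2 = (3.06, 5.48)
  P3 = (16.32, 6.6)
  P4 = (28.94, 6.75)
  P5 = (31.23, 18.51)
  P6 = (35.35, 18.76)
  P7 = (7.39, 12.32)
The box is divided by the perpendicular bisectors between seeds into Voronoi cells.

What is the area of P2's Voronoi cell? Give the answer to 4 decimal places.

1. box [0,39]×[0,35]: [(0, 0) (39, 0) (39, 35) (0, 35)]
2. ⊥bis P2·P0 via (13.725,4.44): [(0, 0) (13.292, 0) (16.7051, 35) (0, 35)]  |A|=524.9492
3. ⊥bis P2·P1 via (16.69,14.895): [(0, 0) (13.292, 0) (14.9852, 17.363) (2.8024, 35) (0, 35)]  |A|=402.3484
4. ⊥bis P2·P3 via (9.69,6.04): [(0, 0) (10.2002, 0) (7.8627, 27.6742) (2.8024, 35) (0, 35)]  |A|=289.0024
5. ⊥bis P2·P4 via (16,6.115): [(0, 0) (10.2002, 0) (7.8627, 27.6742) (2.8024, 35) (0, 35)]  |A|=289.0024
6. ⊥bis P2·P5 via (17.145,11.995): [(0, 0) (10.2002, 0) (7.8627, 27.6742) (2.8024, 35) (0, 35)]  |A|=289.0024
7. ⊥bis P2·P6 via (19.205,12.12): [(0, 0) (10.2002, 0) (7.8627, 27.6742) (2.8024, 35) (0, 35)]  |A|=289.0024
8. ⊥bis P2·P7 via (5.225,8.9): [(0, 12.2076) (0, 0) (10.2002, 0) (9.687, 6.0754)]  |A|=90.1126
9. canonical 4-gon: [(0, 12.2076) (0, 0) (10.2002, 0) (9.687, 6.0754)]
10. shoelace: 90.1126

Area of P2's cell: 90.1126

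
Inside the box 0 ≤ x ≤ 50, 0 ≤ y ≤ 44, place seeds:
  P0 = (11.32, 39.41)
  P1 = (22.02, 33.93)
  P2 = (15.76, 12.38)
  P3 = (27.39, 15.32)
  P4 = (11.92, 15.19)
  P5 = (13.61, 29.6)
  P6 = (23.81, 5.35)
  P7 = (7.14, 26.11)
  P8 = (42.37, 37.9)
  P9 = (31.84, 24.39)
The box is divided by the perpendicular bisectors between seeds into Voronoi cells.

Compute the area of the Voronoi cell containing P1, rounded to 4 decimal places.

Area of P1's cell: 211.3831

1. box [0,50]×[0,44]: [(0, 0) (50, 0) (50, 44) (0, 44)]
2. ⊥bis P1·P0 via (16.67,36.67): [(0, 4.1209) (0, 0) (50, 0) (50, 44) (20.4241, 44)]  |A|=1792.7536
3. ⊥bis P1·P2 via (18.89,23.155): [(10.9322, 25.4666) (50, 14.1179) (50, 44) (20.4241, 44)]  |A|=857.7839
4. ⊥bis P1·P3 via (24.705,24.625): [(10.9322, 25.4666) (19.2491, 23.0507) (50, 31.924) (50, 44) (20.4241, 44)]  |A|=584.0081
5. ⊥bis P1·P4 via (16.97,24.56): [(11.8744, 27.3063) (19.5887, 23.1487) (50, 31.924) (50, 44) (20.4241, 44)]  |A|=574.136
6. ⊥bis P1·P5 via (17.815,31.765): [(15.9816, 35.3259) (21.9068, 23.8176) (50, 31.924) (50, 44) (20.4241, 44)]  |A|=519.3442
7. ⊥bis P1·P6 via (22.915,19.64): [(15.9816, 35.3259) (21.9068, 23.8176) (50, 31.924) (50, 44) (20.4241, 44)]  |A|=519.3442
8. ⊥bis P1·P7 via (14.58,30.02): [(15.9816, 35.3259) (21.9068, 23.8176) (50, 31.924) (50, 44) (20.4241, 44)]  |A|=519.3442
9. ⊥bis P1·P8 via (32.195,35.915): [(15.9816, 35.3259) (21.9068, 23.8176) (33.881, 27.2728) (30.6177, 44) (20.4241, 44)]  |A|=259.9116
10. ⊥bis P1·P9 via (26.93,29.16): [(15.9816, 35.3259) (21.849, 23.9299) (32.412, 34.8029) (30.6177, 44) (20.4241, 44)]  |A|=211.3831
11. canonical 5-gon: [(15.9816, 35.3259) (21.849, 23.9299) (32.412, 34.8029) (30.6177, 44) (20.4241, 44)]
12. shoelace: 211.3831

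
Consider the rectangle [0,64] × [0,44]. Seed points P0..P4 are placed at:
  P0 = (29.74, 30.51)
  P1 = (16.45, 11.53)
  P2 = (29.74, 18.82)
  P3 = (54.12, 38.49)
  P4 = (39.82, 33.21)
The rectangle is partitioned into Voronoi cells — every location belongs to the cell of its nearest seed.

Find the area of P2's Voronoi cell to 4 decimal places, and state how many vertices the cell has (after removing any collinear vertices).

1. box [0,64]×[0,44]: [(0, 0) (64, 0) (64, 44) (0, 44)]
2. ⊥bis P2·P0 via (29.74,24.665): [(0, 24.665) (0, 0) (64, 0) (64, 24.665)]  |A|=1578.56
3. ⊥bis P2·P1 via (23.095,15.175): [(17.8894, 24.665) (31.419, 0) (64, 0) (64, 24.665)]  |A|=970.4641
4. ⊥bis P2·P3 via (41.93,28.655): [(45.1492, 24.665) (17.8894, 24.665) (31.419, 0) (64, 0) (64, 1.3003)]  |A|=750.2422
5. ⊥bis P2·P4 via (34.78,26.015): [(56.1211, 11.0659) (36.7072, 24.665) (17.8894, 24.665) (31.419, 0) (64, 0) (64, 1.3003)]  |A|=692.8407
6. canonical 6-gon: [(56.1211, 11.0659) (36.7072, 24.665) (17.8894, 24.665) (31.419, 0) (64, 0) (64, 1.3003)]
7. shoelace: 692.8407

Area of P2's cell: 692.8407 (6 vertices)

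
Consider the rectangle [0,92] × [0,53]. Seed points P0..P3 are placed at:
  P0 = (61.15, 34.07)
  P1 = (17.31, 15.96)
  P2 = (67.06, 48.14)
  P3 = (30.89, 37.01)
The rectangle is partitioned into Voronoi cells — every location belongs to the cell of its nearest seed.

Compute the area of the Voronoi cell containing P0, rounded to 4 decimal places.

1. box [0,92]×[0,53]: [(0, 0) (92, 0) (92, 53) (0, 53)]
2. ⊥bis P0·P1 via (39.23,25.015): [(49.5635, 0) (92, 0) (92, 53) (27.6696, 53)]  |A|=2829.3225
3. ⊥bis P0·P2 via (64.105,41.105): [(49.5635, 0) (92, 0) (92, 29.3879) (35.7864, 53) (27.6696, 53)]  |A|=2165.6628
4. ⊥bis P0·P3 via (46.02,35.54): [(43.8992, 13.7119) (49.5635, 0) (92, 0) (92, 29.3879) (47.2486, 48.1854)]  |A|=1800.5817
5. canonical 5-gon: [(43.8992, 13.7119) (49.5635, 0) (92, 0) (92, 29.3879) (47.2486, 48.1854)]
6. shoelace: 1800.5817

Area of P0's cell: 1800.5817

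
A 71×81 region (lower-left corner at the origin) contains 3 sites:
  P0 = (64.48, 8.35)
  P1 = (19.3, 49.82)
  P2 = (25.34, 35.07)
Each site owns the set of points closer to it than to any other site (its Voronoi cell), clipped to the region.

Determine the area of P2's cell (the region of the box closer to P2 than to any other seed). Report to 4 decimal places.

1. box [0,71]×[0,81]: [(0, 0) (71, 0) (71, 81) (0, 81)]
2. ⊥bis P2·P0 via (44.91,21.71): [(0, 0) (30.0891, 0) (71, 59.9272) (71, 81) (0, 81)]  |A|=4525.162
3. ⊥bis P2·P1 via (22.32,42.445): [(0, 33.3051) (0, 0) (30.0891, 0) (71, 59.9272) (71, 62.379)]  |A|=2170.951
4. canonical 5-gon: [(0, 33.3051) (0, 0) (30.0891, 0) (71, 59.9272) (71, 62.379)]
5. shoelace: 2170.951

Area of P2's cell: 2170.9510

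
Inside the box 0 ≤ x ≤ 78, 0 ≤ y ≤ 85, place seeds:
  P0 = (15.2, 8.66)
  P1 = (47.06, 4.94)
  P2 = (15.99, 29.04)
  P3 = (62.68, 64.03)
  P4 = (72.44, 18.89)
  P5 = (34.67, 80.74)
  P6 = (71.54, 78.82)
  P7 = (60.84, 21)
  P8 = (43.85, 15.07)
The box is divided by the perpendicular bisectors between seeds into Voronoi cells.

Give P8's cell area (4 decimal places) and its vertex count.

1. box [0,78]×[0,85]: [(0, 0) (78, 0) (78, 85) (0, 85)]
2. ⊥bis P8·P0 via (29.525,11.865): [(32.1796, 0) (78, 0) (78, 85) (13.1622, 85)]  |A|=4702.9746
3. ⊥bis P8·P1 via (45.455,10.005): [(30.9682, 5.4144) (78, 20.3179) (78, 85) (13.1622, 85)]  |A|=4101.1362
4. ⊥bis P8·P2 via (29.92,22.055): [(28.0704, 18.3664) (30.9682, 5.4144) (78, 20.3179) (78, 85) (61.4829, 85)]  |A|=2491.2449
5. ⊥bis P8·P3 via (53.265,39.55): [(41.0486, 44.2484) (28.0704, 18.3664) (30.9682, 5.4144) (78, 20.3179) (78, 30.0369)]  |A|=1139.2137
6. ⊥bis P8·P4 via (58.145,16.98): [(55.2303, 38.7941) (41.0486, 44.2484) (28.0704, 18.3664) (30.9682, 5.4144) (58.5236, 14.1462)]  |A|=778.3754
7. ⊥bis P8·P5 via (39.26,47.905): [(55.2303, 38.7941) (41.0486, 44.2484) (28.0704, 18.3664) (30.9682, 5.4144) (58.5236, 14.1462)]  |A|=778.3754
8. ⊥bis P8·P6 via (57.695,46.945): [(55.2303, 38.7941) (41.0486, 44.2484) (28.0704, 18.3664) (30.9682, 5.4144) (58.5236, 14.1462)]  |A|=778.3754
9. ⊥bis P8·P7 via (52.345,18.035): [(43.5287, 43.2946) (41.0486, 44.2484) (28.0704, 18.3664) (30.9682, 5.4144) (54.1824, 12.7706)]  |A|=567.9918
10. canonical 5-gon: [(43.5287, 43.2946) (41.0486, 44.2484) (28.0704, 18.3664) (30.9682, 5.4144) (54.1824, 12.7706)]
11. shoelace: 567.9918

Area of P8's cell: 567.9918 (5 vertices)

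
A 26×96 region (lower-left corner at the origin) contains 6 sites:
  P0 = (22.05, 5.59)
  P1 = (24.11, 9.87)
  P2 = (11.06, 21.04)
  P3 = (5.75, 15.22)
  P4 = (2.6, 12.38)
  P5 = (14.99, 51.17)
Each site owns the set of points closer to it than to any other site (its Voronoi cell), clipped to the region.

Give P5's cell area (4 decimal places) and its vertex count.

Area of P5's cell: 1557.1852 (4 vertices)

1. box [0,26]×[0,96]: [(0, 0) (26, 0) (26, 96) (0, 96)]
2. ⊥bis P5·P0 via (18.52,28.38): [(0, 25.5114) (26, 29.5386) (26, 96) (0, 96)]  |A|=1780.3502
3. ⊥bis P5·P1 via (19.55,30.52): [(0, 26.2029) (26, 31.9443) (26, 96) (0, 96)]  |A|=1740.0862
4. ⊥bis P5·P2 via (13.025,36.105): [(0, 37.8039) (26, 34.4126) (26, 96) (0, 96)]  |A|=1557.1852
5. ⊥bis P5·P3 via (10.37,33.195): [(0, 37.8039) (26, 34.4126) (26, 96) (0, 96)]  |A|=1557.1852
6. ⊥bis P5·P4 via (8.795,31.775): [(0, 37.8039) (26, 34.4126) (26, 96) (0, 96)]  |A|=1557.1852
7. canonical 4-gon: [(0, 37.8039) (26, 34.4126) (26, 96) (0, 96)]
8. shoelace: 1557.1852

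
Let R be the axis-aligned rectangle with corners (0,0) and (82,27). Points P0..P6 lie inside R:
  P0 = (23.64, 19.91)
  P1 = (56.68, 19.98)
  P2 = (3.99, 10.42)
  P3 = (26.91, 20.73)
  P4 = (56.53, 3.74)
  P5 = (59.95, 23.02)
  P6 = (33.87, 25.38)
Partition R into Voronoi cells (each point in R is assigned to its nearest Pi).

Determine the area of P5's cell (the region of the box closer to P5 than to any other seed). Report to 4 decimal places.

1. box [0,82]×[0,27]: [(0, 0) (82, 0) (82, 27) (0, 27)]
2. ⊥bis P5·P0 via (41.795,21.465): [(43.6335, 0) (82, 0) (82, 27) (41.3209, 27)]  |A|=1067.1153
3. ⊥bis P5·P1 via (58.315,21.5): [(78.3028, 0) (82, 0) (82, 27) (53.2019, 27)]  |A|=438.6877
4. ⊥bis P5·P2 via (31.97,16.72): [(78.3028, 0) (82, 0) (82, 27) (53.2019, 27)]  |A|=438.6877
5. ⊥bis P5·P3 via (43.43,21.875): [(78.3028, 0) (82, 0) (82, 27) (53.2019, 27)]  |A|=438.6877
6. ⊥bis P5·P4 via (58.24,13.38): [(67.3694, 11.7606) (82, 9.1653) (82, 27) (53.2019, 27)]  |A|=349.8998
7. ⊥bis P5·P6 via (46.91,24.2): [(67.3694, 11.7606) (82, 9.1653) (82, 27) (53.2019, 27)]  |A|=349.8998
8. canonical 4-gon: [(67.3694, 11.7606) (82, 9.1653) (82, 27) (53.2019, 27)]
9. shoelace: 349.8998

Area of P5's cell: 349.8998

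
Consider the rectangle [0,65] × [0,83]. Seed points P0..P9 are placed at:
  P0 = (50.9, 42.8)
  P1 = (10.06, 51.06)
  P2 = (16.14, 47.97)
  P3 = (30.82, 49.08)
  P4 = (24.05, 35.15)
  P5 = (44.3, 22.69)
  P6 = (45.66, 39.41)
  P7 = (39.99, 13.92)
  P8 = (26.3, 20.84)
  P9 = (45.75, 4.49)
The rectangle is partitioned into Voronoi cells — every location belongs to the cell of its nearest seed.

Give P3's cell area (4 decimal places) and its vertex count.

Area of P3's cell: 946.6738 (6 vertices)

1. box [0,65]×[0,83]: [(0, 0) (65, 0) (65, 83) (0, 83)]
2. ⊥bis P3·P0 via (40.86,45.94): [(0, 0) (26.4923, 0) (52.4505, 83) (0, 83)]  |A|=3276.1257
3. ⊥bis P3·P1 via (20.44,50.07): [(15.6645, 0) (26.4923, 0) (52.4505, 83) (23.5807, 83)]  |A|=1647.4474
4. ⊥bis P3·P2 via (23.48,48.525): [(22.0705, 67.1657) (27.0212, 1.6912) (52.4505, 83) (23.5807, 83)]  |A|=1262.3175
5. ⊥bis P3·P4 via (27.435,42.115): [(22.0705, 67.1657) (23.8323, 43.8659) (38.0503, 36.956) (52.4505, 83) (23.5807, 83)]  |A|=973.5162
6. ⊥bis P3·P5 via (37.56,35.885): [(22.0705, 67.1657) (23.8323, 43.8659) (38.0503, 36.956) (52.4505, 83) (23.5807, 83)]  |A|=973.5162
7. ⊥bis P3·P6 via (38.24,44.245): [(22.0705, 67.1657) (23.8323, 43.8659) (34.5871, 38.6391) (42.2587, 50.4123) (52.4505, 83) (23.5807, 83)]  |A|=946.6738
8. ⊥bis P3·P7 via (35.405,31.5): [(22.0705, 67.1657) (23.8323, 43.8659) (34.5871, 38.6391) (42.2587, 50.4123) (52.4505, 83) (23.5807, 83)]  |A|=946.6738
9. ⊥bis P3·P8 via (28.56,34.96): [(22.0705, 67.1657) (23.8323, 43.8659) (34.5871, 38.6391) (42.2587, 50.4123) (52.4505, 83) (23.5807, 83)]  |A|=946.6738
10. ⊥bis P3·P9 via (38.285,26.785): [(22.0705, 67.1657) (23.8323, 43.8659) (34.5871, 38.6391) (42.2587, 50.4123) (52.4505, 83) (23.5807, 83)]  |A|=946.6738
11. canonical 6-gon: [(22.0705, 67.1657) (23.8323, 43.8659) (34.5871, 38.6391) (42.2587, 50.4123) (52.4505, 83) (23.5807, 83)]
12. shoelace: 946.6738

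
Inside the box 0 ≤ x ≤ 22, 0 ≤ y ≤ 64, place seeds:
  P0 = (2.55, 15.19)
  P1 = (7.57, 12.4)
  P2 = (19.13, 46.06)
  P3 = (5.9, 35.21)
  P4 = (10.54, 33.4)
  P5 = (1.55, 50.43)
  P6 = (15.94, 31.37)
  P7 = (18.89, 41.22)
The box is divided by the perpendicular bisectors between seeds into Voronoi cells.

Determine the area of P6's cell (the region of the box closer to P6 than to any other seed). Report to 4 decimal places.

Area of P6's cell: 163.9055

1. box [0,22]×[0,64]: [(0, 0) (22, 0) (22, 64) (0, 64)]
2. ⊥bis P6·P0 via (9.245,23.28): [(0, 30.9308) (22, 12.7244) (22, 64) (0, 64)]  |A|=927.7923
3. ⊥bis P6·P1 via (11.755,21.885): [(0, 30.9308) (9.9892, 22.6641) (22, 17.3647) (22, 64) (0, 64)]  |A|=899.9257
4. ⊥bis P6·P2 via (17.535,38.715): [(0, 42.5228) (0, 30.9308) (9.9892, 22.6641) (22, 17.3647) (22, 37.7454)]  |A|=374.8761
5. ⊥bis P6·P3 via (10.92,33.29): [(13.3431, 39.6253) (7.6092, 24.6337) (9.9892, 22.6641) (22, 17.3647) (22, 37.7454)]  |A|=222.4493
6. ⊥bis P6·P4 via (13.24,32.385): [(15.7642, 39.0995) (9.6814, 22.9188) (9.9892, 22.6641) (22, 17.3647) (22, 37.7454)]  |A|=180.8135
7. ⊥bis P6·P5 via (8.745,40.9): [(15.7642, 39.0995) (9.6814, 22.9188) (9.9892, 22.6641) (22, 17.3647) (22, 37.7454)]  |A|=180.8135
8. ⊥bis P6·P7 via (17.415,36.295): [(14.9836, 37.0232) (9.6814, 22.9188) (9.9892, 22.6641) (22, 17.3647) (22, 34.9218)]  |A|=163.9055
9. canonical 5-gon: [(14.9836, 37.0232) (9.6814, 22.9188) (9.9892, 22.6641) (22, 17.3647) (22, 34.9218)]
10. shoelace: 163.9055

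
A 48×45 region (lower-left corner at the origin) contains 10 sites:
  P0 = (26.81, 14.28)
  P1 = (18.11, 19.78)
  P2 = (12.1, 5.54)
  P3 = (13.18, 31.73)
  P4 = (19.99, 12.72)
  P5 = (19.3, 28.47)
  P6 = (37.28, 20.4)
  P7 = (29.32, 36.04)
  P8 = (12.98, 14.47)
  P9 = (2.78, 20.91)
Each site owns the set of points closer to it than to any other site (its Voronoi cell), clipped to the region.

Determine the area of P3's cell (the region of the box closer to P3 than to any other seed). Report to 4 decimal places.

Area of P3's cell: 316.0814

1. box [0,48]×[0,45]: [(0, 0) (48, 0) (48, 45) (0, 45)]
2. ⊥bis P3·P0 via (19.995,23.005): [(0, 7.3871) (48, 44.8794) (48, 45) (0, 45)]  |A|=905.6035
3. ⊥bis P3·P1 via (15.645,25.755): [(0, 19.3006) (32.3265, 32.637) (48, 44.8794) (48, 45) (0, 45)]  |A|=713.0429
4. ⊥bis P3·P2 via (12.64,18.635): [(0, 19.3006) (32.3265, 32.637) (48, 44.8794) (48, 45) (0, 45)]  |A|=713.0429
5. ⊥bis P3·P4 via (16.585,22.225): [(0, 19.3006) (32.3265, 32.637) (48, 44.8794) (48, 45) (0, 45)]  |A|=713.0429
6. ⊥bis P3·P5 via (16.24,30.1): [(0, 19.3006) (13.4412, 24.8458) (24.1769, 45) (0, 45)]  |A|=416.3484
7. ⊥bis P3·P6 via (25.23,26.065): [(0, 19.3006) (13.4412, 24.8458) (24.1769, 45) (0, 45)]  |A|=416.3484
8. ⊥bis P3·P7 via (21.25,33.885): [(0, 19.3006) (13.4412, 24.8458) (20.2503, 37.6286) (18.2819, 45) (0, 45)]  |A|=394.6209
9. ⊥bis P3·P8 via (13.08,23.1): [(0, 23.2516) (9.3152, 23.1436) (13.4412, 24.8458) (20.2503, 37.6286) (18.2819, 45) (0, 45)]  |A|=376.219
10. ⊥bis P3·P9 via (7.98,26.32): [(0, 33.9902) (10.6932, 23.7121) (13.4412, 24.8458) (20.2503, 37.6286) (18.2819, 45) (0, 45)]  |A|=316.0814
11. canonical 6-gon: [(0, 33.9902) (10.6932, 23.7121) (13.4412, 24.8458) (20.2503, 37.6286) (18.2819, 45) (0, 45)]
12. shoelace: 316.0814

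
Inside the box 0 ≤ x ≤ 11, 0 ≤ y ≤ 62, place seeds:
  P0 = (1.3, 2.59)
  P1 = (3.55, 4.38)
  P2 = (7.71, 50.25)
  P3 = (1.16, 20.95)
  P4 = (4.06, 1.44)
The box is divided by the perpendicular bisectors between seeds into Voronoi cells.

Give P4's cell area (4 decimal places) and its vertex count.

Area of P4's cell: 29.3274 (4 vertices)

1. box [0,11]×[0,62]: [(0, 0) (11, 0) (11, 62) (0, 62)]
2. ⊥bis P4·P0 via (2.68,2.015): [(1.8404, 0) (11, 0) (11, 21.983)]  |A|=100.6776
3. ⊥bis P4·P1 via (3.805,2.91): [(2.9943, 2.7694) (1.8404, 0) (11, 0) (11, 4.1581)]  |A|=29.3274
4. ⊥bis P4·P2 via (5.885,25.845): [(2.9943, 2.7694) (1.8404, 0) (11, 0) (11, 4.1581)]  |A|=29.3274
5. ⊥bis P4·P3 via (2.61,11.195): [(2.9943, 2.7694) (1.8404, 0) (11, 0) (11, 4.1581)]  |A|=29.3274
6. canonical 4-gon: [(2.9943, 2.7694) (1.8404, 0) (11, 0) (11, 4.1581)]
7. shoelace: 29.3274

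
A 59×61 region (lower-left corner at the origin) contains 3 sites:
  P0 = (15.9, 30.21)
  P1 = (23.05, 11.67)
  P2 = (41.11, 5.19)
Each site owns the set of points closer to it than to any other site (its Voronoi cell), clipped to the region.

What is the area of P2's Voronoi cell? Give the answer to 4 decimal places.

1. box [0,59]×[0,61]: [(0, 0) (59, 0) (59, 61) (0, 61)]
2. ⊥bis P2·P0 via (28.505,17.7): [(10.9384, 0) (59, 0) (59, 48.4266)]  |A|=1163.7294
3. ⊥bis P2·P1 via (32.08,8.43): [(39.3138, 28.5909) (29.0553, 0) (59, 0) (59, 48.4266)]  |A|=904.7405
4. canonical 4-gon: [(39.3138, 28.5909) (29.0553, 0) (59, 0) (59, 48.4266)]
5. shoelace: 904.7405

Area of P2's cell: 904.7405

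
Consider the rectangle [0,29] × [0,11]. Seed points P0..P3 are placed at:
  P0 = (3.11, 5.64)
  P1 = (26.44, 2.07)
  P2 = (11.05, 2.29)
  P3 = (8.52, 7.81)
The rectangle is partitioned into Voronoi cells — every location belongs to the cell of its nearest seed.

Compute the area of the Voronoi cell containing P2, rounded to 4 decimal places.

1. box [0,29]×[0,11]: [(0, 0) (29, 0) (29, 11) (0, 11)]
2. ⊥bis P2·P0 via (7.08,3.965): [(5.4071, 0) (29, 0) (29, 11) (10.0482, 11)]  |A|=233.996
3. ⊥bis P2·P1 via (18.745,2.18): [(5.4071, 0) (18.7138, 0) (18.8711, 11) (10.0482, 11)]  |A|=121.713
4. ⊥bis P2·P3 via (9.785,5.05): [(6.999, 3.7731) (5.4071, 0) (18.7138, 0) (18.8454, 9.2027)]  |A|=79.2558
5. canonical 4-gon: [(6.999, 3.7731) (5.4071, 0) (18.7138, 0) (18.8454, 9.2027)]
6. shoelace: 79.2558

Area of P2's cell: 79.2558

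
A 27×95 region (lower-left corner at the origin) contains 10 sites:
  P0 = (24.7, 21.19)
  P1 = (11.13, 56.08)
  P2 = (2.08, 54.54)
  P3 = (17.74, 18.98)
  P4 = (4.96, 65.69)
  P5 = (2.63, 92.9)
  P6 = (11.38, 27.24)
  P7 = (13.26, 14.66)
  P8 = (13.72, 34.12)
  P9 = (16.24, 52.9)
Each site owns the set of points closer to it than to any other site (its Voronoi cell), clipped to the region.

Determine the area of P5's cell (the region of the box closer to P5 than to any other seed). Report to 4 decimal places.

Area of P5's cell: 401.5969

1. box [0,27]×[0,95]: [(0, 0) (27, 0) (27, 95) (0, 95)]
2. ⊥bis P5·P0 via (13.665,57.045): [(0, 52.8394) (27, 61.1491) (27, 95) (0, 95)]  |A|=1026.1561
3. ⊥bis P5·P1 via (6.88,74.49): [(0, 72.9017) (27, 79.1348) (27, 95) (0, 95)]  |A|=512.5074
4. ⊥bis P5·P2 via (2.355,73.72): [(0, 73.7538) (3.475, 73.7039) (27, 79.1348) (27, 95) (0, 95)]  |A|=511.027
5. ⊥bis P5·P3 via (10.185,55.94): [(0, 73.7538) (3.475, 73.7039) (27, 79.1348) (27, 95) (0, 95)]  |A|=511.027
6. ⊥bis P5·P4 via (3.795,79.295): [(0, 78.97) (27, 81.2821) (27, 95) (0, 95)]  |A|=401.5969
7. ⊥bis P5·P6 via (7.005,60.07): [(0, 78.97) (27, 81.2821) (27, 95) (0, 95)]  |A|=401.5969
8. ⊥bis P5·P7 via (7.945,53.78): [(0, 78.97) (27, 81.2821) (27, 95) (0, 95)]  |A|=401.5969
9. ⊥bis P5·P8 via (8.175,63.51): [(0, 78.97) (27, 81.2821) (27, 95) (0, 95)]  |A|=401.5969
10. ⊥bis P5·P9 via (9.435,72.9): [(0, 78.97) (27, 81.2821) (27, 95) (0, 95)]  |A|=401.5969
11. canonical 4-gon: [(0, 78.97) (27, 81.2821) (27, 95) (0, 95)]
12. shoelace: 401.5969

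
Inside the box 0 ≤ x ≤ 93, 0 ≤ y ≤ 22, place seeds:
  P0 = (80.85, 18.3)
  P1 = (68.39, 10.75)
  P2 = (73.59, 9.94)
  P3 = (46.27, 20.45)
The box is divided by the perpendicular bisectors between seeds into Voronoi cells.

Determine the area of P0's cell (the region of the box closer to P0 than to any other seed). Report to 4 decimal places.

Area of P0's cell: 264.7544

1. box [0,93]×[0,22]: [(0, 0) (93, 0) (93, 22) (0, 22)]
2. ⊥bis P0·P1 via (74.62,14.525): [(83.4213, 0) (93, 0) (93, 22) (70.0906, 22)]  |A|=357.3694
3. ⊥bis P0·P2 via (77.22,14.12): [(72.2503, 18.4358) (93, 0.4163) (93, 22) (70.0906, 22)]  |A|=264.7544
4. ⊥bis P0·P3 via (63.56,19.375): [(72.2503, 18.4358) (93, 0.4163) (93, 22) (70.0906, 22)]  |A|=264.7544
5. canonical 4-gon: [(72.2503, 18.4358) (93, 0.4163) (93, 22) (70.0906, 22)]
6. shoelace: 264.7544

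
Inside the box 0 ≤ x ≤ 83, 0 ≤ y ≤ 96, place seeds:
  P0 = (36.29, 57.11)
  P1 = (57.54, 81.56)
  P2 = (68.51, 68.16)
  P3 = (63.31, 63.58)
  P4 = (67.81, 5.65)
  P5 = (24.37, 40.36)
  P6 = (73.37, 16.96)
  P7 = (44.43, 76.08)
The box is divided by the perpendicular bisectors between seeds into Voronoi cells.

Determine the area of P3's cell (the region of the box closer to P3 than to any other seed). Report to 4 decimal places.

Area of P3's cell: 690.4702

1. box [0,83]×[0,96]: [(0, 0) (83, 0) (83, 96) (0, 96)]
2. ⊥bis P3·P0 via (49.8,60.345): [(64.2497, 0) (83, 0) (83, 96) (41.2623, 96)]  |A|=2903.4203
3. ⊥bis P3·P1 via (60.425,72.57): [(47.8398, 68.5313) (64.2497, 0) (83, 0) (83, 79.8146)]  |A|=2045.6383
4. ⊥bis P3·P2 via (65.91,65.87): [(60.1006, 72.4659) (47.8398, 68.5313) (64.2497, 0) (83, 0) (83, 46.4665)]  |A|=1663.8119
5. ⊥bis P3·P4 via (65.56,34.615): [(60.1006, 72.4659) (47.8398, 68.5313) (56.1364, 33.883) (83, 35.9697) (83, 46.4665)]  |A|=863.0163
6. ⊥bis P3·P5 via (43.84,51.97): [(60.1006, 72.4659) (47.8398, 68.5313) (56.1364, 33.883) (83, 35.9697) (83, 46.4665)]  |A|=863.0163
7. ⊥bis P3·P6 via (68.34,40.27): [(60.1006, 72.4659) (47.8398, 68.5313) (55.2817, 37.4522) (83, 43.4334) (83, 46.4665)]  |A|=710.7431
8. ⊥bis P3·P7 via (53.87,69.83): [(60.1006, 72.4659) (54.405, 70.6381) (49.2131, 62.7962) (55.2817, 37.4522) (83, 43.4334) (83, 46.4665)]  |A|=690.4702
9. canonical 6-gon: [(60.1006, 72.4659) (54.405, 70.6381) (49.2131, 62.7962) (55.2817, 37.4522) (83, 43.4334) (83, 46.4665)]
10. shoelace: 690.4702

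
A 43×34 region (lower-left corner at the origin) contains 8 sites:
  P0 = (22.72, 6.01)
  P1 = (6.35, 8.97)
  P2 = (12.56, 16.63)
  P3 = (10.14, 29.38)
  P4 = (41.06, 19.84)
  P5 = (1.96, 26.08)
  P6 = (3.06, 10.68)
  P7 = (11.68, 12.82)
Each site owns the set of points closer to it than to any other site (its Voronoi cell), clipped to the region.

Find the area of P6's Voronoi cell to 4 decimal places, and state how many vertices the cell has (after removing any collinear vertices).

1. box [0,43]×[0,34]: [(0, 0) (43, 0) (43, 34) (0, 34)]
2. ⊥bis P6·P0 via (12.89,8.345): [(0, 0) (10.9077, 0) (18.984, 34) (0, 34)]  |A|=508.1604
3. ⊥bis P6·P1 via (4.705,9.825): [(0, 0.7727) (17.2701, 34) (0, 34)]  |A|=286.9198
4. ⊥bis P6·P2 via (7.81,13.655): [(0, 26.1247) (0, 0.7727) (7.201, 14.6273)]  |A|=91.2805
5. ⊥bis P6·P3 via (6.6,20.03): [(2.9522, 21.4111) (0, 22.5288) (0, 0.7727) (7.201, 14.6273)]  |A|=85.9724
6. ⊥bis P6·P4 via (22.06,15.26): [(2.9522, 21.4111) (0, 22.5288) (0, 0.7727) (7.201, 14.6273)]  |A|=85.9724
7. ⊥bis P6·P5 via (2.51,18.38): [(4.7504, 18.54) (0, 18.2007) (0, 0.7727) (7.201, 14.6273)]  |A|=72.4592
8. ⊥bis P6·P7 via (7.37,11.75): [(6.2976, 16.0698) (4.7504, 18.54) (0, 18.2007) (0, 0.7727) (6.832, 13.9172)]  |A|=71.8722
9. canonical 5-gon: [(6.2976, 16.0698) (4.7504, 18.54) (0, 18.2007) (0, 0.7727) (6.832, 13.9172)]
10. shoelace: 71.8722

Area of P6's cell: 71.8722 (5 vertices)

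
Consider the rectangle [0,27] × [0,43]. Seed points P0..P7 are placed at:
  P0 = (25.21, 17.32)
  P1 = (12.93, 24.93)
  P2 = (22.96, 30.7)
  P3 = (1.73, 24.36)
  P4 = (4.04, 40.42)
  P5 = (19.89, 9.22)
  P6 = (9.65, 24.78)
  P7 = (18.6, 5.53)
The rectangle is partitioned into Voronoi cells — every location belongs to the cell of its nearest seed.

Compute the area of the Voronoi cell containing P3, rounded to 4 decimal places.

Area of P3's cell: 139.8459

1. box [0,27]×[0,43]: [(0, 0) (27, 0) (27, 43) (0, 43)]
2. ⊥bis P3·P0 via (13.47,20.84): [(0, 0) (7.2216, 0) (20.1142, 43) (0, 43)]  |A|=587.7192
3. ⊥bis P3·P1 via (7.33,24.645): [(0, 0) (7.2216, 0) (8.3865, 3.8854) (6.3959, 43) (0, 43)]  |A|=319.4252
4. ⊥bis P3·P2 via (12.345,27.53): [(0, 0) (7.2216, 0) (8.3865, 3.8854) (6.3959, 43) (0, 43)]  |A|=319.4252
5. ⊥bis P3·P4 via (2.885,32.39): [(0, 32.805) (0, 0) (7.2216, 0) (8.3865, 3.8854) (6.9657, 31.803)]  |A|=248.1103
6. ⊥bis P3·P5 via (10.81,16.79): [(0, 32.805) (0, 3.8237) (7.907, 13.3079) (6.9657, 31.803)]  |A|=178.5214
7. ⊥bis P3·P6 via (5.69,24.57): [(5.2937, 32.0435) (0, 32.805) (0, 3.8237) (6.3841, 11.4813)]  |A|=146.5195
8. ⊥bis P3·P7 via (10.165,14.945): [(6.3802, 11.5542) (5.2937, 32.0435) (0, 32.805) (0, 5.8381)]  |A|=139.8459
9. canonical 4-gon: [(6.3802, 11.5542) (5.2937, 32.0435) (0, 32.805) (0, 5.8381)]
10. shoelace: 139.8459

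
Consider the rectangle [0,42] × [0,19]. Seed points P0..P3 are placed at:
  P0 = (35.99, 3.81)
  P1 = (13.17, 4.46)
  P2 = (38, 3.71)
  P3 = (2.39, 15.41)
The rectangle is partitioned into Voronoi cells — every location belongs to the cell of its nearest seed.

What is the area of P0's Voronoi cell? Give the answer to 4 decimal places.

1. box [0,42]×[0,19]: [(0, 0) (42, 0) (42, 19) (0, 19)]
2. ⊥bis P0·P1 via (24.58,4.135): [(24.4622, 0) (42, 0) (42, 19) (25.0034, 19)]  |A|=328.0765
3. ⊥bis P0·P2 via (36.995,3.76): [(24.4622, 0) (36.8079, 0) (37.7532, 19) (25.0034, 19)]  |A|=238.4074
4. ⊥bis P0·P3 via (19.19,9.61): [(24.4622, 0) (36.8079, 0) (37.7532, 19) (25.0034, 19)]  |A|=238.4074
5. canonical 4-gon: [(24.4622, 0) (36.8079, 0) (37.7532, 19) (25.0034, 19)]
6. shoelace: 238.4074

Area of P0's cell: 238.4074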